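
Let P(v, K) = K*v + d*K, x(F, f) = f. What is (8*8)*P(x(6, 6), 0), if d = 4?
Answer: 0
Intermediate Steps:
P(v, K) = 4*K + K*v (P(v, K) = K*v + 4*K = 4*K + K*v)
(8*8)*P(x(6, 6), 0) = (8*8)*(0*(4 + 6)) = 64*(0*10) = 64*0 = 0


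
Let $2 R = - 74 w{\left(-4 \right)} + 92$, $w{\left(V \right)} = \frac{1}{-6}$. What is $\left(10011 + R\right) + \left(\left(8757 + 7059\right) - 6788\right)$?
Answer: $\frac{114547}{6} \approx 19091.0$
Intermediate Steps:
$w{\left(V \right)} = - \frac{1}{6}$
$R = \frac{313}{6}$ ($R = \frac{\left(-74\right) \left(- \frac{1}{6}\right) + 92}{2} = \frac{\frac{37}{3} + 92}{2} = \frac{1}{2} \cdot \frac{313}{3} = \frac{313}{6} \approx 52.167$)
$\left(10011 + R\right) + \left(\left(8757 + 7059\right) - 6788\right) = \left(10011 + \frac{313}{6}\right) + \left(\left(8757 + 7059\right) - 6788\right) = \frac{60379}{6} + \left(15816 - 6788\right) = \frac{60379}{6} + 9028 = \frac{114547}{6}$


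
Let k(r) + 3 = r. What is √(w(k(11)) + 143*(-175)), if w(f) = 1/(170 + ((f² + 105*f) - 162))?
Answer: I*√1300899543/228 ≈ 158.19*I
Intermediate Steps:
k(r) = -3 + r
w(f) = 1/(8 + f² + 105*f) (w(f) = 1/(170 + (-162 + f² + 105*f)) = 1/(8 + f² + 105*f))
√(w(k(11)) + 143*(-175)) = √(1/(8 + (-3 + 11)² + 105*(-3 + 11)) + 143*(-175)) = √(1/(8 + 8² + 105*8) - 25025) = √(1/(8 + 64 + 840) - 25025) = √(1/912 - 25025) = √(-22822799/912) = I*√1300899543/228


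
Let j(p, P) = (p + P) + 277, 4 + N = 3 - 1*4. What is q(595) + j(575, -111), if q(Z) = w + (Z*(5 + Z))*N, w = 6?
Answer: -1784253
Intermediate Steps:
N = -5 (N = -4 + (3 - 1*4) = -4 + (3 - 4) = -4 - 1 = -5)
j(p, P) = 277 + P + p (j(p, P) = (P + p) + 277 = 277 + P + p)
q(Z) = 6 - 5*Z*(5 + Z) (q(Z) = 6 + (Z*(5 + Z))*(-5) = 6 - 5*Z*(5 + Z))
q(595) + j(575, -111) = (6 - 25*595 - 5*595²) + (277 - 111 + 575) = (6 - 14875 - 5*354025) + 741 = (6 - 14875 - 1770125) + 741 = -1784994 + 741 = -1784253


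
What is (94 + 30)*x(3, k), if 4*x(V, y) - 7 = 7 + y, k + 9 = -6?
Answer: -31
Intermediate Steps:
k = -15 (k = -9 - 6 = -15)
x(V, y) = 7/2 + y/4 (x(V, y) = 7/4 + (7 + y)/4 = 7/4 + (7/4 + y/4) = 7/2 + y/4)
(94 + 30)*x(3, k) = (94 + 30)*(7/2 + (1/4)*(-15)) = 124*(7/2 - 15/4) = 124*(-1/4) = -31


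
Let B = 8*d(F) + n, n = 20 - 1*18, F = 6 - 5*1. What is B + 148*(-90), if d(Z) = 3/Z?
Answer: -13294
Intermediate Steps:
F = 1 (F = 6 - 5 = 1)
n = 2 (n = 20 - 18 = 2)
B = 26 (B = 8*(3/1) + 2 = 8*(3*1) + 2 = 8*3 + 2 = 24 + 2 = 26)
B + 148*(-90) = 26 + 148*(-90) = 26 - 13320 = -13294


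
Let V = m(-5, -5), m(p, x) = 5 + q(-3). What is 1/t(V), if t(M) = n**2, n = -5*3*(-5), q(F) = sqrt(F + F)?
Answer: 1/5625 ≈ 0.00017778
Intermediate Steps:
q(F) = sqrt(2)*sqrt(F) (q(F) = sqrt(2*F) = sqrt(2)*sqrt(F))
m(p, x) = 5 + I*sqrt(6) (m(p, x) = 5 + sqrt(2)*sqrt(-3) = 5 + sqrt(2)*(I*sqrt(3)) = 5 + I*sqrt(6))
n = 75 (n = -15*(-5) = 75)
V = 5 + I*sqrt(6) ≈ 5.0 + 2.4495*I
t(M) = 5625 (t(M) = 75**2 = 5625)
1/t(V) = 1/5625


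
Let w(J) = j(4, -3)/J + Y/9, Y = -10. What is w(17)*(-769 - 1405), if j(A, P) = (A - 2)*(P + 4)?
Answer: 330448/153 ≈ 2159.8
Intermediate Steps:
j(A, P) = (-2 + A)*(4 + P)
w(J) = -10/9 + 2/J (w(J) = (-8 - 2*(-3) + 4*4 + 4*(-3))/J - 10/9 = (-8 + 6 + 16 - 12)/J - 10*⅑ = 2/J - 10/9 = -10/9 + 2/J)
w(17)*(-769 - 1405) = (-10/9 + 2/17)*(-769 - 1405) = (-10/9 + 2*(1/17))*(-2174) = (-10/9 + 2/17)*(-2174) = -152/153*(-2174) = 330448/153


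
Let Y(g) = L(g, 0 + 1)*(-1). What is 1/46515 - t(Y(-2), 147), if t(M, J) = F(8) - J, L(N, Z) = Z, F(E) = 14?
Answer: 6186496/46515 ≈ 133.00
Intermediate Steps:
Y(g) = -1 (Y(g) = (0 + 1)*(-1) = 1*(-1) = -1)
t(M, J) = 14 - J
1/46515 - t(Y(-2), 147) = 1/46515 - (14 - 1*147) = 1/46515 - (14 - 147) = 1/46515 - 1*(-133) = 1/46515 + 133 = 6186496/46515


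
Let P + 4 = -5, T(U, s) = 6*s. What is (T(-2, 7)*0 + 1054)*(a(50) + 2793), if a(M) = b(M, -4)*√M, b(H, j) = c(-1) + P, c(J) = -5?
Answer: 2943822 - 73780*√2 ≈ 2.8395e+6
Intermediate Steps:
P = -9 (P = -4 - 5 = -9)
b(H, j) = -14 (b(H, j) = -5 - 9 = -14)
a(M) = -14*√M
(T(-2, 7)*0 + 1054)*(a(50) + 2793) = ((6*7)*0 + 1054)*(-70*√2 + 2793) = (42*0 + 1054)*(-70*√2 + 2793) = (0 + 1054)*(-70*√2 + 2793) = 1054*(2793 - 70*√2) = 2943822 - 73780*√2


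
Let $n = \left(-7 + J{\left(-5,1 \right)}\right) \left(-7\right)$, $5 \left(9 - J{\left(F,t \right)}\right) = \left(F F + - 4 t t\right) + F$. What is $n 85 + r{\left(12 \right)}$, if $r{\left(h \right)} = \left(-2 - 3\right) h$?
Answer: $654$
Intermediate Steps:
$r{\left(h \right)} = - 5 h$
$J{\left(F,t \right)} = 9 - \frac{F}{5} - \frac{F^{2}}{5} + \frac{4 t^{2}}{5}$ ($J{\left(F,t \right)} = 9 - \frac{\left(F F + - 4 t t\right) + F}{5} = 9 - \frac{\left(F^{2} - 4 t^{2}\right) + F}{5} = 9 - \frac{F + F^{2} - 4 t^{2}}{5} = 9 - \left(- \frac{4 t^{2}}{5} + \frac{F}{5} + \frac{F^{2}}{5}\right) = 9 - \frac{F}{5} - \frac{F^{2}}{5} + \frac{4 t^{2}}{5}$)
$n = \frac{42}{5}$ ($n = \left(-7 + \left(9 - -1 - \frac{\left(-5\right)^{2}}{5} + \frac{4 \cdot 1^{2}}{5}\right)\right) \left(-7\right) = \left(-7 + \left(9 + 1 - 5 + \frac{4}{5} \cdot 1\right)\right) \left(-7\right) = \left(-7 + \left(9 + 1 - 5 + \frac{4}{5}\right)\right) \left(-7\right) = \left(-7 + \frac{29}{5}\right) \left(-7\right) = \left(- \frac{6}{5}\right) \left(-7\right) = \frac{42}{5} \approx 8.4$)
$n 85 + r{\left(12 \right)} = \frac{42}{5} \cdot 85 - 60 = 714 - 60 = 654$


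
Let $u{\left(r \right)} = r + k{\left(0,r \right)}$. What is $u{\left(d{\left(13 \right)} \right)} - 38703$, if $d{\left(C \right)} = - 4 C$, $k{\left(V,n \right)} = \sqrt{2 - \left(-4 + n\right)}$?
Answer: $-38755 + \sqrt{58} \approx -38747.0$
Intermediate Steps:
$k{\left(V,n \right)} = \sqrt{6 - n}$
$u{\left(r \right)} = r + \sqrt{6 - r}$
$u{\left(d{\left(13 \right)} \right)} - 38703 = \left(\left(-4\right) 13 + \sqrt{6 - \left(-4\right) 13}\right) - 38703 = \left(-52 + \sqrt{6 - -52}\right) - 38703 = \left(-52 + \sqrt{6 + 52}\right) - 38703 = \left(-52 + \sqrt{58}\right) - 38703 = -38755 + \sqrt{58}$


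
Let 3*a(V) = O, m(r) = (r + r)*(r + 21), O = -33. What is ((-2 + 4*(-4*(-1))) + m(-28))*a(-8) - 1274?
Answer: -5740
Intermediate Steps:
m(r) = 2*r*(21 + r) (m(r) = (2*r)*(21 + r) = 2*r*(21 + r))
a(V) = -11 (a(V) = (1/3)*(-33) = -11)
((-2 + 4*(-4*(-1))) + m(-28))*a(-8) - 1274 = ((-2 + 4*(-4*(-1))) + 2*(-28)*(21 - 28))*(-11) - 1274 = ((-2 + 4*4) + 2*(-28)*(-7))*(-11) - 1274 = ((-2 + 16) + 392)*(-11) - 1274 = (14 + 392)*(-11) - 1274 = 406*(-11) - 1274 = -4466 - 1274 = -5740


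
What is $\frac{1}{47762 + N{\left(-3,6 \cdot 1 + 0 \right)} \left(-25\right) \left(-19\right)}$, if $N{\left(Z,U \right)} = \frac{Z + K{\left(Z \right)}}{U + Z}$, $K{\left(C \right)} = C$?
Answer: $\frac{1}{46812} \approx 2.1362 \cdot 10^{-5}$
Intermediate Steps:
$N{\left(Z,U \right)} = \frac{2 Z}{U + Z}$ ($N{\left(Z,U \right)} = \frac{Z + Z}{U + Z} = \frac{2 Z}{U + Z}$)
$\frac{1}{47762 + N{\left(-3,6 \cdot 1 + 0 \right)} \left(-25\right) \left(-19\right)} = \frac{1}{47762 + 2 \left(-3\right) \frac{1}{\left(6 \cdot 1 + 0\right) - 3} \left(-25\right) \left(-19\right)} = \frac{1}{47762 + 2 \left(-3\right) \frac{1}{\left(6 + 0\right) - 3} \left(-25\right) \left(-19\right)} = \frac{1}{47762 + 2 \left(-3\right) \frac{1}{6 - 3} \left(-25\right) \left(-19\right)} = \frac{1}{47762 + 2 \left(-3\right) \frac{1}{3} \left(-25\right) \left(-19\right)} = \frac{1}{47762 + \left(-2\right) \left(-25\right) \left(-19\right)} = \frac{1}{47762 + 50 \left(-19\right)} = \frac{1}{47762 - 950} = \frac{1}{46812}$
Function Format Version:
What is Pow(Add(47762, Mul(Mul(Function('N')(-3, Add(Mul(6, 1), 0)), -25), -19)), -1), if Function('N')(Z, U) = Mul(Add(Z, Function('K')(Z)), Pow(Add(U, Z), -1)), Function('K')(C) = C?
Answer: Rational(1, 46812) ≈ 2.1362e-5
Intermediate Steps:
Function('N')(Z, U) = Mul(2, Z, Pow(Add(U, Z), -1)) (Function('N')(Z, U) = Mul(Add(Z, Z), Pow(Add(U, Z), -1)) = Mul(Mul(2, Z), Pow(Add(U, Z), -1)) = Mul(2, Z, Pow(Add(U, Z), -1)))
Pow(Add(47762, Mul(Mul(Function('N')(-3, Add(Mul(6, 1), 0)), -25), -19)), -1) = Pow(Add(47762, Mul(Mul(Mul(2, -3, Pow(Add(Add(Mul(6, 1), 0), -3), -1)), -25), -19)), -1) = Pow(Add(47762, Mul(Mul(Mul(2, -3, Pow(Add(Add(6, 0), -3), -1)), -25), -19)), -1) = Pow(Add(47762, Mul(Mul(Mul(2, -3, Pow(Add(6, -3), -1)), -25), -19)), -1) = Pow(Add(47762, Mul(Mul(Mul(2, -3, Pow(3, -1)), -25), -19)), -1) = Pow(Add(47762, Mul(Mul(Mul(2, -3, Rational(1, 3)), -25), -19)), -1) = Pow(Add(47762, Mul(Mul(-2, -25), -19)), -1) = Pow(Add(47762, Mul(50, -19)), -1) = Pow(Add(47762, -950), -1) = Pow(46812, -1) = Rational(1, 46812)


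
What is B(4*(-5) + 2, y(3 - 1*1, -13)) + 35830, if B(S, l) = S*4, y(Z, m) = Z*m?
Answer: 35758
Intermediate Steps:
B(S, l) = 4*S
B(4*(-5) + 2, y(3 - 1*1, -13)) + 35830 = 4*(4*(-5) + 2) + 35830 = 4*(-20 + 2) + 35830 = 4*(-18) + 35830 = -72 + 35830 = 35758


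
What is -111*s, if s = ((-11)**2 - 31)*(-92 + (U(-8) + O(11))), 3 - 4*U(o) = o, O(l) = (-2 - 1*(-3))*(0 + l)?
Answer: 1563435/2 ≈ 7.8172e+5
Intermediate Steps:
O(l) = l (O(l) = (-2 + 3)*l = 1*l = l)
U(o) = 3/4 - o/4
s = -14085/2 (s = ((-11)**2 - 31)*(-92 + ((3/4 - 1/4*(-8)) + 11)) = (121 - 31)*(-92 + ((3/4 + 2) + 11)) = 90*(-92 + (11/4 + 11)) = 90*(-92 + 55/4) = 90*(-313/4) = -14085/2 ≈ -7042.5)
-111*s = -111*(-14085/2) = 1563435/2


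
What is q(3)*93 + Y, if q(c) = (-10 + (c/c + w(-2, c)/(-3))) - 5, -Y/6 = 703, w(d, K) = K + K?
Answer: -5706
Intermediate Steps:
w(d, K) = 2*K
Y = -4218 (Y = -6*703 = -4218)
q(c) = -14 - 2*c/3 (q(c) = (-10 + (c/c + (2*c)/(-3))) - 5 = (-10 + (1 + (2*c)*(-1/3))) - 5 = (-10 + (1 - 2*c/3)) - 5 = (-9 - 2*c/3) - 5 = -14 - 2*c/3)
q(3)*93 + Y = (-14 - 2/3*3)*93 - 4218 = (-14 - 2)*93 - 4218 = -16*93 - 4218 = -1488 - 4218 = -5706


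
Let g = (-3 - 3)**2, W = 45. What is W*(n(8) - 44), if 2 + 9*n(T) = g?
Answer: -1810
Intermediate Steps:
g = 36 (g = (-6)**2 = 36)
n(T) = 34/9 (n(T) = -2/9 + (1/9)*36 = -2/9 + 4 = 34/9)
W*(n(8) - 44) = 45*(34/9 - 44) = 45*(-362/9) = -1810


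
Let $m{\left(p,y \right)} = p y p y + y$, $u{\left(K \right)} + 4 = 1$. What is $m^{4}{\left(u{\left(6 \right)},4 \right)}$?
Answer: $479785216$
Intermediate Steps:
$u{\left(K \right)} = -3$ ($u{\left(K \right)} = -4 + 1 = -3$)
$m{\left(p,y \right)} = y + p^{2} y^{2}$ ($m{\left(p,y \right)} = y p^{2} y + y = p^{2} y^{2} + y = y + p^{2} y^{2}$)
$m^{4}{\left(u{\left(6 \right)},4 \right)} = \left(4 \left(1 + 4 \left(-3\right)^{2}\right)\right)^{4} = \left(4 \left(1 + 4 \cdot 9\right)\right)^{4} = \left(4 \left(1 + 36\right)\right)^{4} = \left(4 \cdot 37\right)^{4} = 148^{4} = 479785216$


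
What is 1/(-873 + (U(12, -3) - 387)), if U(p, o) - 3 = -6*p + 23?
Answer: -1/1306 ≈ -0.00076570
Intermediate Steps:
U(p, o) = 26 - 6*p (U(p, o) = 3 + (-6*p + 23) = 3 + (23 - 6*p) = 26 - 6*p)
1/(-873 + (U(12, -3) - 387)) = 1/(-873 + ((26 - 6*12) - 387)) = 1/(-873 + ((26 - 72) - 387)) = 1/(-873 + (-46 - 387)) = 1/(-873 - 433) = 1/(-1306) = -1/1306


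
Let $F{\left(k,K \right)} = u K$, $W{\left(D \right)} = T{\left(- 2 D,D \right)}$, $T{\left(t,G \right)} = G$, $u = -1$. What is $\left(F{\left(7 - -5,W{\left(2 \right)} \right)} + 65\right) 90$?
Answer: $5670$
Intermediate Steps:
$W{\left(D \right)} = D$
$F{\left(k,K \right)} = - K$
$\left(F{\left(7 - -5,W{\left(2 \right)} \right)} + 65\right) 90 = \left(\left(-1\right) 2 + 65\right) 90 = \left(-2 + 65\right) 90 = 63 \cdot 90 = 5670$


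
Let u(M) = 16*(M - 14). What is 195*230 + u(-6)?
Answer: 44530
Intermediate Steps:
u(M) = -224 + 16*M (u(M) = 16*(-14 + M) = -224 + 16*M)
195*230 + u(-6) = 195*230 + (-224 + 16*(-6)) = 44850 + (-224 - 96) = 44850 - 320 = 44530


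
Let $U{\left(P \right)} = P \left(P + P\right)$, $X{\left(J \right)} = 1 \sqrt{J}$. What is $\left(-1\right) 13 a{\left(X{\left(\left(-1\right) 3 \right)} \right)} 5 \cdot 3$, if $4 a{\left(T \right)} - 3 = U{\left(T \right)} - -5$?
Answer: $- \frac{195}{2} \approx -97.5$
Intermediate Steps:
$X{\left(J \right)} = \sqrt{J}$
$U{\left(P \right)} = 2 P^{2}$ ($U{\left(P \right)} = P 2 P = 2 P^{2}$)
$a{\left(T \right)} = 2 + \frac{T^{2}}{2}$ ($a{\left(T \right)} = \frac{3}{4} + \frac{2 T^{2} - -5}{4} = \frac{3}{4} + \frac{2 T^{2} + 5}{4} = \frac{3}{4} + \frac{5 + 2 T^{2}}{4} = \frac{3}{4} + \left(\frac{5}{4} + \frac{T^{2}}{2}\right) = 2 + \frac{T^{2}}{2}$)
$\left(-1\right) 13 a{\left(X{\left(\left(-1\right) 3 \right)} \right)} 5 \cdot 3 = \left(-1\right) 13 \left(2 + \frac{\left(\sqrt{\left(-1\right) 3}\right)^{2}}{2}\right) 5 \cdot 3 = - 13 \left(2 + \frac{\left(\sqrt{-3}\right)^{2}}{2}\right) 15 = - 13 \left(2 + \frac{\left(i \sqrt{3}\right)^{2}}{2}\right) 15 = - 13 \left(2 + \frac{1}{2} \left(-3\right)\right) 15 = - 13 \left(2 - \frac{3}{2}\right) 15 = \left(-13\right) \frac{1}{2} \cdot 15 = \left(- \frac{13}{2}\right) 15 = - \frac{195}{2}$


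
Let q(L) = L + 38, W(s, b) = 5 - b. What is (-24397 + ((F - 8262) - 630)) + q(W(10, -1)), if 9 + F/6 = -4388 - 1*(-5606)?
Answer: -25991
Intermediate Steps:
F = 7254 (F = -54 + 6*(-4388 - 1*(-5606)) = -54 + 6*(-4388 + 5606) = -54 + 6*1218 = -54 + 7308 = 7254)
q(L) = 38 + L
(-24397 + ((F - 8262) - 630)) + q(W(10, -1)) = (-24397 + ((7254 - 8262) - 630)) + (38 + (5 - 1*(-1))) = (-24397 + (-1008 - 630)) + (38 + (5 + 1)) = (-24397 - 1638) + (38 + 6) = -26035 + 44 = -25991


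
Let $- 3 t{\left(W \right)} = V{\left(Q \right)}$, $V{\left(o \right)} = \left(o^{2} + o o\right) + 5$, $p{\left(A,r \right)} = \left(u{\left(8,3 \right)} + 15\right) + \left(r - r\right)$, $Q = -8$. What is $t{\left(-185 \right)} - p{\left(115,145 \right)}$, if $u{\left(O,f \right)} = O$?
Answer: $- \frac{202}{3} \approx -67.333$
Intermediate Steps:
$p{\left(A,r \right)} = 23$ ($p{\left(A,r \right)} = \left(8 + 15\right) + \left(r - r\right) = 23 + 0 = 23$)
$V{\left(o \right)} = 5 + 2 o^{2}$ ($V{\left(o \right)} = \left(o^{2} + o^{2}\right) + 5 = 2 o^{2} + 5 = 5 + 2 o^{2}$)
$t{\left(W \right)} = - \frac{133}{3}$ ($t{\left(W \right)} = - \frac{5 + 2 \left(-8\right)^{2}}{3} = - \frac{5 + 2 \cdot 64}{3} = - \frac{5 + 128}{3} = \left(- \frac{1}{3}\right) 133 = - \frac{133}{3}$)
$t{\left(-185 \right)} - p{\left(115,145 \right)} = - \frac{133}{3} - 23 = - \frac{202}{3}$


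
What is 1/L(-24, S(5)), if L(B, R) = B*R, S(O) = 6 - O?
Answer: -1/24 ≈ -0.041667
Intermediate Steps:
1/L(-24, S(5)) = 1/(-24*(6 - 1*5)) = 1/(-24*(6 - 5)) = 1/(-24*1) = 1/(-24) = -1/24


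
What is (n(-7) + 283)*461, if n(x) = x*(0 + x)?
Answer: 153052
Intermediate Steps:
n(x) = x² (n(x) = x*x = x²)
(n(-7) + 283)*461 = ((-7)² + 283)*461 = (49 + 283)*461 = 332*461 = 153052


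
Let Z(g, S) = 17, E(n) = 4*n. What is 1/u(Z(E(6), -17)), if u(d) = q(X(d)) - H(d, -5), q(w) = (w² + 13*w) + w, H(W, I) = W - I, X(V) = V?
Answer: 1/505 ≈ 0.0019802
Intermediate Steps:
q(w) = w² + 14*w
u(d) = -5 - d + d*(14 + d) (u(d) = d*(14 + d) - (d - 1*(-5)) = d*(14 + d) - (d + 5) = d*(14 + d) - (5 + d) = d*(14 + d) + (-5 - d) = -5 - d + d*(14 + d))
1/u(Z(E(6), -17)) = 1/(-5 - 1*17 + 17*(14 + 17)) = 1/(-5 - 17 + 17*31) = 1/(-5 - 17 + 527) = 1/505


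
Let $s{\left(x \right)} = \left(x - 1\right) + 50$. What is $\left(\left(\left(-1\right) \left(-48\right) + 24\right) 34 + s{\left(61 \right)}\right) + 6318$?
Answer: $8876$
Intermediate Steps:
$s{\left(x \right)} = 49 + x$ ($s{\left(x \right)} = \left(-1 + x\right) + 50 = 49 + x$)
$\left(\left(\left(-1\right) \left(-48\right) + 24\right) 34 + s{\left(61 \right)}\right) + 6318 = \left(\left(\left(-1\right) \left(-48\right) + 24\right) 34 + \left(49 + 61\right)\right) + 6318 = \left(\left(48 + 24\right) 34 + 110\right) + 6318 = \left(72 \cdot 34 + 110\right) + 6318 = \left(2448 + 110\right) + 6318 = 2558 + 6318 = 8876$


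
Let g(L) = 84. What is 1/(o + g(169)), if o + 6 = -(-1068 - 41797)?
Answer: 1/42943 ≈ 2.3287e-5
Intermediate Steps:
o = 42859 (o = -6 - (-1068 - 41797) = -6 - 1*(-42865) = -6 + 42865 = 42859)
1/(o + g(169)) = 1/(42859 + 84) = 1/42943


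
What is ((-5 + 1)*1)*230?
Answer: -920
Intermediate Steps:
((-5 + 1)*1)*230 = -4*1*230 = -4*230 = -920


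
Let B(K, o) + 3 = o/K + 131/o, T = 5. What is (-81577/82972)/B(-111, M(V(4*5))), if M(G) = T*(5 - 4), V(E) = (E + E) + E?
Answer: -45275235/1066273172 ≈ -0.042461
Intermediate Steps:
V(E) = 3*E (V(E) = 2*E + E = 3*E)
M(G) = 5 (M(G) = 5*(5 - 4) = 5*1 = 5)
B(K, o) = -3 + 131/o + o/K (B(K, o) = -3 + (o/K + 131/o) = -3 + (131/o + o/K) = -3 + 131/o + o/K)
(-81577/82972)/B(-111, M(V(4*5))) = (-81577/82972)/(-3 + 131/5 + 5/(-111)) = (-81577*1/82972)/(-3 + 131*(⅕) + 5*(-1/111)) = -81577/(82972*(-3 + 131/5 - 5/111)) = -81577/(82972*12851/555) = -81577/82972*555/12851 = -45275235/1066273172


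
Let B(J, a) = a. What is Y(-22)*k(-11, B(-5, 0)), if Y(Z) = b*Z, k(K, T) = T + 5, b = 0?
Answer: 0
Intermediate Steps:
k(K, T) = 5 + T
Y(Z) = 0 (Y(Z) = 0*Z = 0)
Y(-22)*k(-11, B(-5, 0)) = 0*(5 + 0) = 0*5 = 0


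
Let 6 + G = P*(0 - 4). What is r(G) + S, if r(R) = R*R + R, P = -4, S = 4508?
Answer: 4618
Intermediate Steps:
G = 10 (G = -6 - 4*(0 - 4) = -6 - 4*(-4) = -6 + 16 = 10)
r(R) = R + R**2 (r(R) = R**2 + R = R + R**2)
r(G) + S = 10*(1 + 10) + 4508 = 10*11 + 4508 = 110 + 4508 = 4618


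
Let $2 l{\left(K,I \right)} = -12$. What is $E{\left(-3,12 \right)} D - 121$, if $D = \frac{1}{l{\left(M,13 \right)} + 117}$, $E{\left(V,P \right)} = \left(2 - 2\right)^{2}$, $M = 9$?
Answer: $-121$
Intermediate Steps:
$l{\left(K,I \right)} = -6$ ($l{\left(K,I \right)} = \frac{1}{2} \left(-12\right) = -6$)
$E{\left(V,P \right)} = 0$ ($E{\left(V,P \right)} = 0^{2} = 0$)
$D = \frac{1}{111}$ ($D = \frac{1}{-6 + 117} = \frac{1}{111} \approx 0.009009$)
$E{\left(-3,12 \right)} D - 121 = 0 \cdot \frac{1}{111} - 121 = 0 - 121 = -121$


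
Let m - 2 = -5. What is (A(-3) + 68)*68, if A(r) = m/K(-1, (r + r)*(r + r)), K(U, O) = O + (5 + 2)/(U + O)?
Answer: 835924/181 ≈ 4618.4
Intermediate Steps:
m = -3 (m = 2 - 5 = -3)
K(U, O) = O + 7/(O + U)
A(r) = -3*(-1 + 4*r²)/(7 - 4*r² + 16*r⁴) (A(r) = -3*((r + r)*(r + r) - 1)/(7 + ((r + r)*(r + r))² + ((r + r)*(r + r))*(-1)) = -3*((2*r)*(2*r) - 1)/(7 + ((2*r)*(2*r))² + ((2*r)*(2*r))*(-1)) = -3*(4*r² - 1)/(7 + (4*r²)² + (4*r²)*(-1)) = -3*(-1 + 4*r²)/(7 + 16*r⁴ - 4*r²) = -3*(-1 + 4*r²)/(7 - 4*r² + 16*r⁴))
(A(-3) + 68)*68 = (3*(1 - 4*(-3)²)/(7 - 4*(-3)² + 16*(-3)⁴) + 68)*68 = (3*(1 - 4*9)/(7 - 4*9 + 16*81) + 68)*68 = (3*(1 - 36)/(7 - 36 + 1296) + 68)*68 = (3*(-35)/1267 + 68)*68 = (3*(1/1267)*(-35) + 68)*68 = (-15/181 + 68)*68 = (12293/181)*68 = 835924/181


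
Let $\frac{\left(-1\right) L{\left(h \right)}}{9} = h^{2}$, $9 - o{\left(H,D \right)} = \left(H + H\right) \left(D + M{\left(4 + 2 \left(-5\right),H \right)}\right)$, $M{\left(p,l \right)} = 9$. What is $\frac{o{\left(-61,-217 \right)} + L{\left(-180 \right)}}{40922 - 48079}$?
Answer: $\frac{316967}{7157} \approx 44.288$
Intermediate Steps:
$o{\left(H,D \right)} = 9 - 2 H \left(9 + D\right)$ ($o{\left(H,D \right)} = 9 - \left(H + H\right) \left(D + 9\right) = 9 - 2 H \left(9 + D\right)$)
$L{\left(h \right)} = - 9 h^{2}$
$\frac{o{\left(-61,-217 \right)} + L{\left(-180 \right)}}{40922 - 48079} = \frac{\left(9 - -1098 - \left(-434\right) \left(-61\right)\right) - 9 \left(-180\right)^{2}}{40922 - 48079} = \frac{\left(9 + 1098 - 26474\right) - 291600}{-7157} = \left(-25367 - 291600\right) \left(- \frac{1}{7157}\right) = \left(-316967\right) \left(- \frac{1}{7157}\right) = \frac{316967}{7157}$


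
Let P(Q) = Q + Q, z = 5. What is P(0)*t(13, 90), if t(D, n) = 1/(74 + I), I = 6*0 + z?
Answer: 0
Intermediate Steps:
I = 5 (I = 6*0 + 5 = 0 + 5 = 5)
P(Q) = 2*Q
t(D, n) = 1/79 (t(D, n) = 1/(74 + 5) = 1/79)
P(0)*t(13, 90) = (2*0)*(1/79) = 0*(1/79) = 0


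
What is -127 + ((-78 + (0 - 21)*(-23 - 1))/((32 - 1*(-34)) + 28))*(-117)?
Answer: -30890/47 ≈ -657.23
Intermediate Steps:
-127 + ((-78 + (0 - 21)*(-23 - 1))/((32 - 1*(-34)) + 28))*(-117) = -127 + ((-78 - 21*(-24))/((32 + 34) + 28))*(-117) = -127 + ((-78 + 504)/(66 + 28))*(-117) = -127 + (426/94)*(-117) = -127 + (426*(1/94))*(-117) = -127 + (213/47)*(-117) = -127 - 24921/47 = -30890/47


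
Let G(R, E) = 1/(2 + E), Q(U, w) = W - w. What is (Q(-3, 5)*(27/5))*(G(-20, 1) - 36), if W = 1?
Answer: 3852/5 ≈ 770.40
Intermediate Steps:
Q(U, w) = 1 - w
(Q(-3, 5)*(27/5))*(G(-20, 1) - 36) = ((1 - 1*5)*(27/5))*(1/(2 + 1) - 36) = ((1 - 5)*(27*(⅕)))*(1/3 - 36) = (-4*27/5)*(⅓ - 36) = -108/5*(-107/3) = 3852/5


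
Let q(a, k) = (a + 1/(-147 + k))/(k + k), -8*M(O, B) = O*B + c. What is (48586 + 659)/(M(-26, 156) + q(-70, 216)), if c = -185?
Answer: 1467894960/15797137 ≈ 92.922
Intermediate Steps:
M(O, B) = 185/8 - B*O/8 (M(O, B) = -(O*B - 185)/8 = -(B*O - 185)/8 = -(-185 + B*O)/8 = 185/8 - B*O/8)
q(a, k) = (a + 1/(-147 + k))/(2*k) (q(a, k) = (a + 1/(-147 + k))/((2*k)) = (a + 1/(-147 + k))*(1/(2*k)) = (a + 1/(-147 + k))/(2*k))
(48586 + 659)/(M(-26, 156) + q(-70, 216)) = (48586 + 659)/((185/8 - ⅛*156*(-26)) + (½)*(1 - 147*(-70) - 70*216)/(216*(-147 + 216))) = 49245/((185/8 + 507) + (½)*(1/216)*(1 + 10290 - 15120)/69) = 49245/(4241/8 + (½)*(1/216)*(1/69)*(-4829)) = 49245/(4241/8 - 4829/29808) = 49245/(15797137/29808) = 49245*(29808/15797137) = 1467894960/15797137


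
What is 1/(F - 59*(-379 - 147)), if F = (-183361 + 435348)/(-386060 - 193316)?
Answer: 579376/17980102797 ≈ 3.2223e-5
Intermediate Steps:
F = -251987/579376 (F = 251987/(-579376) = 251987*(-1/579376) = -251987/579376 ≈ -0.43493)
1/(F - 59*(-379 - 147)) = 1/(-251987/579376 - 59*(-379 - 147)) = 1/(-251987/579376 - 59*(-526)) = 1/(-251987/579376 + 31034) = 1/(17980102797/579376) = 579376/17980102797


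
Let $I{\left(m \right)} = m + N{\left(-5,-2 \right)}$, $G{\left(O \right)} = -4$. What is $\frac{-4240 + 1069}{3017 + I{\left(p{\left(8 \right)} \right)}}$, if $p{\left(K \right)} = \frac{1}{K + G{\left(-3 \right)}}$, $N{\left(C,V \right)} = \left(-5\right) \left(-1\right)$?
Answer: $- \frac{1812}{1727} \approx -1.0492$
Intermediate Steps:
$N{\left(C,V \right)} = 5$
$p{\left(K \right)} = \frac{1}{-4 + K}$ ($p{\left(K \right)} = \frac{1}{K - 4} = \frac{1}{-4 + K}$)
$I{\left(m \right)} = 5 + m$ ($I{\left(m \right)} = m + 5 = 5 + m$)
$\frac{-4240 + 1069}{3017 + I{\left(p{\left(8 \right)} \right)}} = \frac{-4240 + 1069}{3017 + \left(5 + \frac{1}{-4 + 8}\right)} = - \frac{3171}{3017 + \left(5 + \frac{1}{4}\right)} = - \frac{3171}{3017 + \frac{21}{4}} = - \frac{3171}{\frac{12089}{4}} = \left(-3171\right) \frac{4}{12089} = - \frac{1812}{1727}$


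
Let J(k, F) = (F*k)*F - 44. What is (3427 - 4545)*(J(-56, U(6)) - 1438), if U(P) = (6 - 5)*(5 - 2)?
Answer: 2220348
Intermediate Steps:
U(P) = 3 (U(P) = 1*3 = 3)
J(k, F) = -44 + k*F² (J(k, F) = k*F² - 44 = -44 + k*F²)
(3427 - 4545)*(J(-56, U(6)) - 1438) = (3427 - 4545)*((-44 - 56*3²) - 1438) = -1118*((-44 - 56*9) - 1438) = -1118*((-44 - 504) - 1438) = -1118*(-548 - 1438) = -1118*(-1986) = 2220348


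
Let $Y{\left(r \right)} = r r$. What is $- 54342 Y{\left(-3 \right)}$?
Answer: $-489078$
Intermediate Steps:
$Y{\left(r \right)} = r^{2}$
$- 54342 Y{\left(-3 \right)} = - 54342 \left(-3\right)^{2} = \left(-54342\right) 9 = -489078$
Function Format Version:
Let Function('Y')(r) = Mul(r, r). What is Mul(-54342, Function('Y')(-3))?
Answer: -489078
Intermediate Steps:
Function('Y')(r) = Pow(r, 2)
Mul(-54342, Function('Y')(-3)) = Mul(-54342, Pow(-3, 2)) = Mul(-54342, 9) = -489078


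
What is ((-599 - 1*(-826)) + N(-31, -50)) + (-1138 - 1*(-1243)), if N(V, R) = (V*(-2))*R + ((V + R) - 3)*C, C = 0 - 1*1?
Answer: -2684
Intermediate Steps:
C = -1 (C = 0 - 1 = -1)
N(V, R) = 3 - R - V - 2*R*V (N(V, R) = (V*(-2))*R + ((V + R) - 3)*(-1) = (-2*V)*R + ((R + V) - 3)*(-1) = -2*R*V + (-3 + R + V)*(-1) = -2*R*V + (3 - R - V) = 3 - R - V - 2*R*V)
((-599 - 1*(-826)) + N(-31, -50)) + (-1138 - 1*(-1243)) = ((-599 - 1*(-826)) + (3 - 1*(-50) - 1*(-31) - 2*(-50)*(-31))) + (-1138 - 1*(-1243)) = ((-599 + 826) + (3 + 50 + 31 - 3100)) + (-1138 + 1243) = (227 - 3016) + 105 = -2789 + 105 = -2684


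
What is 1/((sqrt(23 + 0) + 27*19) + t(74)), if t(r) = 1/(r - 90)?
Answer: 131312/67348961 - 256*sqrt(23)/67348961 ≈ 0.0019315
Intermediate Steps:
t(r) = 1/(-90 + r)
1/((sqrt(23 + 0) + 27*19) + t(74)) = 1/((sqrt(23 + 0) + 27*19) + 1/(-90 + 74)) = 1/((sqrt(23) + 513) + 1/(-16)) = 1/((513 + sqrt(23)) - 1/16) = 1/(8207/16 + sqrt(23))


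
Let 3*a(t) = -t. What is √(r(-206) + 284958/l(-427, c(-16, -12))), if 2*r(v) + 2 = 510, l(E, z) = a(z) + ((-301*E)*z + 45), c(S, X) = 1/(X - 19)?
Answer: 2*√6710000086055/381395 ≈ 13.584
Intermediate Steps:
c(S, X) = 1/(-19 + X)
a(t) = -t/3 (a(t) = (-t)/3 = -t/3)
l(E, z) = 45 - z/3 - 301*E*z (l(E, z) = -z/3 + ((-301*E)*z + 45) = -z/3 + (-301*E*z + 45) = -z/3 + (45 - 301*E*z) = 45 - z/3 - 301*E*z)
r(v) = 254 (r(v) = -1 + (½)*510 = -1 + 255 = 254)
√(r(-206) + 284958/l(-427, c(-16, -12))) = √(254 + 284958/(45 - 1/(3*(-19 - 12)) - 301*(-427)/(-19 - 12))) = √(254 + 284958/(45 - ⅓/(-31) - 301*(-427)/(-31))) = √(254 + 284958/(45 - ⅓*(-1/31) - 301*(-427)*(-1/31))) = √(254 + 284958/(45 + 1/93 - 128527/31)) = √(254 + 284958/(-381395/93)) = √(254 + 284958*(-93/381395)) = √(254 - 26501094/381395) = √(70373236/381395) = 2*√6710000086055/381395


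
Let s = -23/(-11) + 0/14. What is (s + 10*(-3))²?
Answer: 94249/121 ≈ 778.92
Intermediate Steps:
s = 23/11 (s = -23*(-1/11) + 0*(1/14) = 23/11 + 0 = 23/11 ≈ 2.0909)
(s + 10*(-3))² = (23/11 + 10*(-3))² = (23/11 - 30)² = (-307/11)² = 94249/121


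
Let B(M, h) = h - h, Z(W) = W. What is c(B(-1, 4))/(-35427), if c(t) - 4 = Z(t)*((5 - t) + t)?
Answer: -4/35427 ≈ -0.00011291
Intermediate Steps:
B(M, h) = 0
c(t) = 4 + 5*t (c(t) = 4 + t*((5 - t) + t) = 4 + t*5 = 4 + 5*t)
c(B(-1, 4))/(-35427) = (4 + 5*0)/(-35427) = (4 + 0)*(-1/35427) = 4*(-1/35427) = -4/35427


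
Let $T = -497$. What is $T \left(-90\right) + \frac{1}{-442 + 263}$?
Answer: $\frac{8006669}{179} \approx 44730.0$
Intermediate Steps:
$T \left(-90\right) + \frac{1}{-442 + 263} = \left(-497\right) \left(-90\right) + \frac{1}{-442 + 263} = 44730 + \frac{1}{-179} = 44730 - \frac{1}{179} = \frac{8006669}{179}$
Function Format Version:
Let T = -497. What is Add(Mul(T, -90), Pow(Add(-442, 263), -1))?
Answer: Rational(8006669, 179) ≈ 44730.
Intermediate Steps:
Add(Mul(T, -90), Pow(Add(-442, 263), -1)) = Add(Mul(-497, -90), Pow(Add(-442, 263), -1)) = Add(44730, Pow(-179, -1)) = Add(44730, Rational(-1, 179)) = Rational(8006669, 179)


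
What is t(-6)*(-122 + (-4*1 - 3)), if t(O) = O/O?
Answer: -129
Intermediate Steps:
t(O) = 1
t(-6)*(-122 + (-4*1 - 3)) = 1*(-122 + (-4*1 - 3)) = 1*(-122 + (-4 - 3)) = 1*(-122 - 7) = 1*(-129) = -129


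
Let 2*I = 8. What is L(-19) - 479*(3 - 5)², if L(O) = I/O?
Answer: -36408/19 ≈ -1916.2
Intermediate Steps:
I = 4 (I = (½)*8 = 4)
L(O) = 4/O
L(-19) - 479*(3 - 5)² = 4/(-19) - 479*(3 - 5)² = 4*(-1/19) - 479*(-2)² = -4/19 - 479*4 = -4/19 - 1916 = -36408/19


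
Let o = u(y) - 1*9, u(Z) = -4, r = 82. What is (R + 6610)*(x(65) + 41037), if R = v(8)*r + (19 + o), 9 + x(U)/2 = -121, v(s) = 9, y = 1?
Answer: 299874058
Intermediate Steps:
x(U) = -260 (x(U) = -18 + 2*(-121) = -18 - 242 = -260)
o = -13 (o = -4 - 1*9 = -4 - 9 = -13)
R = 744 (R = 9*82 + (19 - 13) = 738 + 6 = 744)
(R + 6610)*(x(65) + 41037) = (744 + 6610)*(-260 + 41037) = 7354*40777 = 299874058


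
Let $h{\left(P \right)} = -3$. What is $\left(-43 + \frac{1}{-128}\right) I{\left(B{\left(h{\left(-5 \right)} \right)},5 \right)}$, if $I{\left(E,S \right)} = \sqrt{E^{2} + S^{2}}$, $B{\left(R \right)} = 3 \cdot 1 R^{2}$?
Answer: $- \frac{5505 \sqrt{754}}{128} \approx -1181.0$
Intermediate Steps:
$B{\left(R \right)} = 3 R^{2}$
$\left(-43 + \frac{1}{-128}\right) I{\left(B{\left(h{\left(-5 \right)} \right)},5 \right)} = \left(-43 + \frac{1}{-128}\right) \sqrt{\left(3 \left(-3\right)^{2}\right)^{2} + 5^{2}} = \left(-43 - \frac{1}{128}\right) \sqrt{\left(3 \cdot 9\right)^{2} + 25} = - \frac{5505 \sqrt{27^{2} + 25}}{128} = - \frac{5505 \sqrt{729 + 25}}{128} = - \frac{5505 \sqrt{754}}{128}$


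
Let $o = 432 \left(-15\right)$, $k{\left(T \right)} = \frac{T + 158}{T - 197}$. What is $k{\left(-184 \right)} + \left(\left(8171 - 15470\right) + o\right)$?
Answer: $- \frac{5249773}{381} \approx -13779.0$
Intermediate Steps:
$k{\left(T \right)} = \frac{158 + T}{-197 + T}$
$o = -6480$
$k{\left(-184 \right)} + \left(\left(8171 - 15470\right) + o\right) = \frac{158 - 184}{-197 - 184} + \left(\left(8171 - 15470\right) - 6480\right) = \frac{1}{-381} \left(-26\right) - 13779 = \left(- \frac{1}{381}\right) \left(-26\right) - 13779 = \frac{26}{381} - 13779 = - \frac{5249773}{381}$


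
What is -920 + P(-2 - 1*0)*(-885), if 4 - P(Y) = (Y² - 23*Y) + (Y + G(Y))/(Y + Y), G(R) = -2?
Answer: 40675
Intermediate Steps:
P(Y) = 4 - Y² + 23*Y - (-2 + Y)/(2*Y) (P(Y) = 4 - ((Y² - 23*Y) + (Y - 2)/(Y + Y)) = 4 - ((Y² - 23*Y) + (-2 + Y)/((2*Y))) = 4 - ((Y² - 23*Y) + (-2 + Y)*(1/(2*Y))) = 4 - ((Y² - 23*Y) + (-2 + Y)/(2*Y)) = 4 - (Y² - 23*Y + (-2 + Y)/(2*Y)) = 4 + (-Y² + 23*Y - (-2 + Y)/(2*Y)) = 4 - Y² + 23*Y - (-2 + Y)/(2*Y))
-920 + P(-2 - 1*0)*(-885) = -920 + (7/2 + 1/(-2 - 1*0) - (-2 - 1*0)² + 23*(-2 - 1*0))*(-885) = -920 + (7/2 + 1/(-2 + 0) - (-2 + 0)² + 23*(-2 + 0))*(-885) = -920 + (7/2 + 1/(-2) - 1*(-2)² + 23*(-2))*(-885) = -920 + (7/2 - ½ - 1*4 - 46)*(-885) = -920 + (7/2 - ½ - 4 - 46)*(-885) = -920 - 47*(-885) = -920 + 41595 = 40675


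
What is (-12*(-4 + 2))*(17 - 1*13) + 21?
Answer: 117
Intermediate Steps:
(-12*(-4 + 2))*(17 - 1*13) + 21 = (-12*(-2))*(17 - 13) + 21 = 24*4 + 21 = 96 + 21 = 117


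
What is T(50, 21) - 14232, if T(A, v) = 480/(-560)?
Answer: -99630/7 ≈ -14233.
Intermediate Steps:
T(A, v) = -6/7 (T(A, v) = 480*(-1/560) = -6/7)
T(50, 21) - 14232 = -6/7 - 14232 = -99630/7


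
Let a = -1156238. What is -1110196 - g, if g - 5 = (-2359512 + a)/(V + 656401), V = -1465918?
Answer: -898730098667/809517 ≈ -1.1102e+6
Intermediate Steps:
g = 7563335/809517 (g = 5 + (-2359512 - 1156238)/(-1465918 + 656401) = 5 - 3515750/(-809517) = 5 - 3515750*(-1/809517) = 5 + 3515750/809517 = 7563335/809517 ≈ 9.3430)
-1110196 - g = -1110196 - 1*7563335/809517 = -1110196 - 7563335/809517 = -898730098667/809517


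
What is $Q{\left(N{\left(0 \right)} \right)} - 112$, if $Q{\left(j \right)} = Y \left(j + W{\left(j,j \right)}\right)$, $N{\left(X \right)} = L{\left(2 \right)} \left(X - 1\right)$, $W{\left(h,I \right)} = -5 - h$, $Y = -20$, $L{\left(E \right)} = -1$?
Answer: $-12$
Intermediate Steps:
$N{\left(X \right)} = 1 - X$ ($N{\left(X \right)} = - (X - 1) = - (-1 + X) = 1 - X$)
$Q{\left(j \right)} = 100$ ($Q{\left(j \right)} = - 20 \left(j - \left(5 + j\right)\right) = \left(-20\right) \left(-5\right) = 100$)
$Q{\left(N{\left(0 \right)} \right)} - 112 = 100 - 112 = -12$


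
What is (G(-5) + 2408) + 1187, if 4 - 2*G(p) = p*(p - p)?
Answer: 3597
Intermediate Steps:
G(p) = 2 (G(p) = 2 - p*(p - p)/2 = 2 - p*0/2 = 2 - ½*0 = 2 + 0 = 2)
(G(-5) + 2408) + 1187 = (2 + 2408) + 1187 = 2410 + 1187 = 3597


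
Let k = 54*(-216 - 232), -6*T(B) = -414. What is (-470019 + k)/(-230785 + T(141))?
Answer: 494211/230716 ≈ 2.1421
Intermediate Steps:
T(B) = 69 (T(B) = -⅙*(-414) = 69)
k = -24192 (k = 54*(-448) = -24192)
(-470019 + k)/(-230785 + T(141)) = (-470019 - 24192)/(-230785 + 69) = -494211/(-230716) = -494211*(-1/230716) = 494211/230716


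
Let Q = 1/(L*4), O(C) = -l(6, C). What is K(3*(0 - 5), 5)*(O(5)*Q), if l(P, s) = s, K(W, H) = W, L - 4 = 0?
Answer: 75/16 ≈ 4.6875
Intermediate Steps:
L = 4 (L = 4 + 0 = 4)
O(C) = -C
Q = 1/16 (Q = 1/(4*4) = 1/16 ≈ 0.062500)
K(3*(0 - 5), 5)*(O(5)*Q) = (3*(0 - 5))*(-1*5*(1/16)) = (3*(-5))*(-5*1/16) = -15*(-5/16) = 75/16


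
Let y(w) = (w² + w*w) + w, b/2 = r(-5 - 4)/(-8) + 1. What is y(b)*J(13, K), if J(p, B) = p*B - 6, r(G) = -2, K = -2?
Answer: -480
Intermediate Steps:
J(p, B) = -6 + B*p (J(p, B) = B*p - 6 = -6 + B*p)
b = 5/2 (b = 2*(-2/(-8) + 1) = 2*(-2*(-⅛) + 1) = 2*(¼ + 1) = 2*(5/4) = 5/2 ≈ 2.5000)
y(w) = w + 2*w² (y(w) = (w² + w²) + w = 2*w² + w = w + 2*w²)
y(b)*J(13, K) = (5*(1 + 2*(5/2))/2)*(-6 - 2*13) = (5*(1 + 5)/2)*(-6 - 26) = ((5/2)*6)*(-32) = 15*(-32) = -480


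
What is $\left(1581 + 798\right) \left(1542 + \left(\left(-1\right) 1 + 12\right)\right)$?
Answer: $3694587$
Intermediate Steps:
$\left(1581 + 798\right) \left(1542 + \left(\left(-1\right) 1 + 12\right)\right) = 2379 \left(1542 + \left(-1 + 12\right)\right) = 2379 \left(1542 + 11\right) = 2379 \cdot 1553 = 3694587$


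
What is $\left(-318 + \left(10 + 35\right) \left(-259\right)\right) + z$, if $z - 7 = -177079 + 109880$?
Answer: $-79165$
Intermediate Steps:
$z = -67192$ ($z = 7 + \left(-177079 + 109880\right) = 7 - 67199 = -67192$)
$\left(-318 + \left(10 + 35\right) \left(-259\right)\right) + z = \left(-318 + \left(10 + 35\right) \left(-259\right)\right) - 67192 = \left(-318 + 45 \left(-259\right)\right) - 67192 = \left(-318 - 11655\right) - 67192 = -11973 - 67192 = -79165$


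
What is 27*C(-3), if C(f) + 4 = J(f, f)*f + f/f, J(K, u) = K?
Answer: 162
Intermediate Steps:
C(f) = -3 + f**2 (C(f) = -4 + (f*f + f/f) = -4 + (f**2 + 1) = -4 + (1 + f**2) = -3 + f**2)
27*C(-3) = 27*(-3 + (-3)**2) = 27*(-3 + 9) = 27*6 = 162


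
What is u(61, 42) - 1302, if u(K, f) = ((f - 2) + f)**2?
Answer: 5422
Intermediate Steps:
u(K, f) = (-2 + 2*f)**2 (u(K, f) = ((-2 + f) + f)**2 = (-2 + 2*f)**2)
u(61, 42) - 1302 = 4*(-1 + 42)**2 - 1302 = 4*41**2 - 1302 = 4*1681 - 1302 = 6724 - 1302 = 5422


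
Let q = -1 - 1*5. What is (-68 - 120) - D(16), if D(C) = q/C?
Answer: -1501/8 ≈ -187.63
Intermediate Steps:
q = -6 (q = -1 - 5 = -6)
D(C) = -6/C
(-68 - 120) - D(16) = (-68 - 120) - (-6)/16 = -188 - (-6)/16 = -188 - 1*(-3/8) = -188 + 3/8 = -1501/8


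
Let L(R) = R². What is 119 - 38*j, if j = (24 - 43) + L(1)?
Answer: 803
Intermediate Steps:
j = -18 (j = (24 - 43) + 1² = -19 + 1 = -18)
119 - 38*j = 119 - 38*(-18) = 119 + 684 = 803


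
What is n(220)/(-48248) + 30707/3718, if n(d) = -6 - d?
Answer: 370597901/44846516 ≈ 8.2637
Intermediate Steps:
n(220)/(-48248) + 30707/3718 = (-6 - 1*220)/(-48248) + 30707/3718 = (-6 - 220)*(-1/48248) + 30707*(1/3718) = -226*(-1/48248) + 30707/3718 = 113/24124 + 30707/3718 = 370597901/44846516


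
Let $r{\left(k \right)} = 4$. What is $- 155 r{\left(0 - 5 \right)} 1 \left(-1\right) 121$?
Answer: $75020$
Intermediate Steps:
$- 155 r{\left(0 - 5 \right)} 1 \left(-1\right) 121 = - 155 \cdot 4 \cdot 1 \left(-1\right) 121 = - 155 \cdot 4 \left(-1\right) 121 = \left(-155\right) \left(-4\right) 121 = 620 \cdot 121 = 75020$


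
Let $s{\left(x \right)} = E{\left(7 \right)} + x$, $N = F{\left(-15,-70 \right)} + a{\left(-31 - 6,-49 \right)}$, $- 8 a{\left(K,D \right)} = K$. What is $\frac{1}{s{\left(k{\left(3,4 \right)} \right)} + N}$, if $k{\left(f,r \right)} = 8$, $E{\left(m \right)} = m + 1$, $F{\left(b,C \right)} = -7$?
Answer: $\frac{8}{109} \approx 0.073395$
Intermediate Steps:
$a{\left(K,D \right)} = - \frac{K}{8}$
$E{\left(m \right)} = 1 + m$
$N = - \frac{19}{8}$ ($N = -7 - \frac{-31 - 6}{8} = -7 - - \frac{37}{8} = -7 + \frac{37}{8} = - \frac{19}{8} \approx -2.375$)
$s{\left(x \right)} = 8 + x$ ($s{\left(x \right)} = \left(1 + 7\right) + x = 8 + x$)
$\frac{1}{s{\left(k{\left(3,4 \right)} \right)} + N} = \frac{1}{\left(8 + 8\right) - \frac{19}{8}} = \frac{1}{16 - \frac{19}{8}} = \frac{1}{\frac{109}{8}} = \frac{8}{109}$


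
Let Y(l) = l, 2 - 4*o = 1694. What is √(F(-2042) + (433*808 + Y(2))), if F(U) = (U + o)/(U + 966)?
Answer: √101267277589/538 ≈ 591.50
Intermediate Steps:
o = -423 (o = ½ - ¼*1694 = ½ - 847/2 = -423)
F(U) = (-423 + U)/(966 + U) (F(U) = (U - 423)/(U + 966) = (-423 + U)/(966 + U))
√(F(-2042) + (433*808 + Y(2))) = √((-423 - 2042)/(966 - 2042) + (433*808 + 2)) = √(-2465/(-1076) + (349864 + 2)) = √(-1/1076*(-2465) + 349866) = √(2465/1076 + 349866) = √(376458281/1076) = √101267277589/538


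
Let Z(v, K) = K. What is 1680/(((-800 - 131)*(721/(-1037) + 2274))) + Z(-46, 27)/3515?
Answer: 399509013/58004245285 ≈ 0.0068876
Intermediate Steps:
1680/(((-800 - 131)*(721/(-1037) + 2274))) + Z(-46, 27)/3515 = 1680/(((-800 - 131)*(721/(-1037) + 2274))) + 27/3515 = 1680/((-931*(721*(-1/1037) + 2274))) + 27*(1/3515) = 1680/((-931*(-721/1037 + 2274))) + 27/3515 = 1680/((-931*2357417/1037)) + 27/3515 = 1680/(-2194755227/1037) + 27/3515 = 1680*(-1037/2194755227) + 27/3515 = -248880/313536461 + 27/3515 = 399509013/58004245285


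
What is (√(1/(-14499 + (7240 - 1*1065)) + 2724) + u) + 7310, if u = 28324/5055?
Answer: 36980374/5055 + 5*√1887431623/4162 ≈ 7367.8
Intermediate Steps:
u = 28324/5055 (u = 28324*(1/5055) = 28324/5055 ≈ 5.6032)
(√(1/(-14499 + (7240 - 1*1065)) + 2724) + u) + 7310 = (√(1/(-14499 + (7240 - 1*1065)) + 2724) + 28324/5055) + 7310 = (√(1/(-14499 + (7240 - 1065)) + 2724) + 28324/5055) + 7310 = (√(1/(-14499 + 6175) + 2724) + 28324/5055) + 7310 = (√(1/(-8324) + 2724) + 28324/5055) + 7310 = (√(-1/8324 + 2724) + 28324/5055) + 7310 = (√(22674575/8324) + 28324/5055) + 7310 = (5*√1887431623/4162 + 28324/5055) + 7310 = (28324/5055 + 5*√1887431623/4162) + 7310 = 36980374/5055 + 5*√1887431623/4162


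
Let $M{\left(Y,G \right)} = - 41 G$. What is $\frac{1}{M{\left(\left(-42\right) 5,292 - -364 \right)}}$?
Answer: $- \frac{1}{26896} \approx -3.718 \cdot 10^{-5}$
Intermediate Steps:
$\frac{1}{M{\left(\left(-42\right) 5,292 - -364 \right)}} = \frac{1}{\left(-41\right) \left(292 - -364\right)} = \frac{1}{\left(-41\right) \left(292 + 364\right)} = \frac{1}{\left(-41\right) 656} = \frac{1}{-26896} = - \frac{1}{26896}$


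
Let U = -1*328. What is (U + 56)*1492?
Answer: -405824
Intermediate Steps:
U = -328
(U + 56)*1492 = (-328 + 56)*1492 = -272*1492 = -405824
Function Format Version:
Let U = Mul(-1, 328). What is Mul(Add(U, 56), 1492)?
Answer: -405824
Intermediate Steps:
U = -328
Mul(Add(U, 56), 1492) = Mul(Add(-328, 56), 1492) = Mul(-272, 1492) = -405824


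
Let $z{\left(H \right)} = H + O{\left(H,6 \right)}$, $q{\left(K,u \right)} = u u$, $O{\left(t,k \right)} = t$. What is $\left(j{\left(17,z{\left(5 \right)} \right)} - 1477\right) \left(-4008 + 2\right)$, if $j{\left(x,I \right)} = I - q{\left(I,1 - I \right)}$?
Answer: $6201288$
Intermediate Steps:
$q{\left(K,u \right)} = u^{2}$
$z{\left(H \right)} = 2 H$ ($z{\left(H \right)} = H + H = 2 H$)
$j{\left(x,I \right)} = I - \left(1 - I\right)^{2}$
$\left(j{\left(17,z{\left(5 \right)} \right)} - 1477\right) \left(-4008 + 2\right) = \left(\left(2 \cdot 5 - \left(-1 + 2 \cdot 5\right)^{2}\right) - 1477\right) \left(-4008 + 2\right) = \left(\left(10 - \left(-1 + 10\right)^{2}\right) - 1477\right) \left(-4006\right) = \left(\left(10 - 9^{2}\right) - 1477\right) \left(-4006\right) = \left(\left(10 - 81\right) - 1477\right) \left(-4006\right) = \left(-71 - 1477\right) \left(-4006\right) = \left(-1548\right) \left(-4006\right) = 6201288$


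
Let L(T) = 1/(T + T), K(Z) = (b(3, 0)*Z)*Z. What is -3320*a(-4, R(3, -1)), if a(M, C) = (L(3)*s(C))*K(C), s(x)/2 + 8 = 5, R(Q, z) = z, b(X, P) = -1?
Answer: -3320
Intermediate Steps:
K(Z) = -Z² (K(Z) = (-Z)*Z = -Z²)
s(x) = -6 (s(x) = -16 + 2*5 = -16 + 10 = -6)
L(T) = 1/(2*T)
a(M, C) = C² (a(M, C) = (((½)/3)*(-6))*(-C²) = (((½)*(⅓))*(-6))*(-C²) = ((⅙)*(-6))*(-C²) = -(-1)*C² = C²)
-3320*a(-4, R(3, -1)) = -3320*(-1)² = -3320*1 = -3320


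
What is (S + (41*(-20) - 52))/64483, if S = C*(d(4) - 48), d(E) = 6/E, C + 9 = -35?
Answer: 1174/64483 ≈ 0.018206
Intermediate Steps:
C = -44 (C = -9 - 35 = -44)
S = 2046 (S = -44*(6/4 - 48) = -44*(6*(1/4) - 48) = -44*(3/2 - 48) = -44*(-93/2) = 2046)
(S + (41*(-20) - 52))/64483 = (2046 + (41*(-20) - 52))/64483 = (2046 + (-820 - 52))*(1/64483) = (2046 - 872)*(1/64483) = 1174*(1/64483) = 1174/64483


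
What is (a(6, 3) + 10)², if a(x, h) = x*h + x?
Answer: 1156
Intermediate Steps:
a(x, h) = x + h*x (a(x, h) = h*x + x = x + h*x)
(a(6, 3) + 10)² = (6*(1 + 3) + 10)² = (6*4 + 10)² = (24 + 10)² = 34² = 1156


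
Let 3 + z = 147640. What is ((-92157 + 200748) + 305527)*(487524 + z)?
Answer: 263031602998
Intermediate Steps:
z = 147637 (z = -3 + 147640 = 147637)
((-92157 + 200748) + 305527)*(487524 + z) = ((-92157 + 200748) + 305527)*(487524 + 147637) = (108591 + 305527)*635161 = 414118*635161 = 263031602998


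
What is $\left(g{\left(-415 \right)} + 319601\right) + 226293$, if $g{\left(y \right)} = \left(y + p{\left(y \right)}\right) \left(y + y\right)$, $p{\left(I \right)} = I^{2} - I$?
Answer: $-142400856$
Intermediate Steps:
$g{\left(y \right)} = 2 y \left(y + y \left(-1 + y\right)\right)$ ($g{\left(y \right)} = \left(y + y \left(-1 + y\right)\right) \left(y + y\right) = \left(y + y \left(-1 + y\right)\right) 2 y = 2 y \left(y + y \left(-1 + y\right)\right)$)
$\left(g{\left(-415 \right)} + 319601\right) + 226293 = \left(2 \left(-415\right)^{3} + 319601\right) + 226293 = \left(2 \left(-71473375\right) + 319601\right) + 226293 = \left(-142946750 + 319601\right) + 226293 = -142627149 + 226293 = -142400856$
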